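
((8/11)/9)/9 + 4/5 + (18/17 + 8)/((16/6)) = 4.21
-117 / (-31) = 117 / 31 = 3.77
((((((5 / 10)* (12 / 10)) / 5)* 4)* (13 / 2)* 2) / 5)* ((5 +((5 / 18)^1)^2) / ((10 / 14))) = 29939 / 3375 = 8.87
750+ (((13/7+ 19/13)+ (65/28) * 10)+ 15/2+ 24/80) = 713743/910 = 784.33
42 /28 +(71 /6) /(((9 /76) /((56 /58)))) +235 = 521447 /1566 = 332.98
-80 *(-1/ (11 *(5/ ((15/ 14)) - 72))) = -120/ 1111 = -0.11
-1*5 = -5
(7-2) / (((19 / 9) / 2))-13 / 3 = 23 / 57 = 0.40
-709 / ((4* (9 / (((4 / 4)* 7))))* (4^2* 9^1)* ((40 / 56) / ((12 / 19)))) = -0.85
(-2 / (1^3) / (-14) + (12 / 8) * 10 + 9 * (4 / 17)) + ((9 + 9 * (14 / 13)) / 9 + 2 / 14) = 30136 / 1547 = 19.48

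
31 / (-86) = -31 / 86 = -0.36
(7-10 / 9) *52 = 2756 / 9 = 306.22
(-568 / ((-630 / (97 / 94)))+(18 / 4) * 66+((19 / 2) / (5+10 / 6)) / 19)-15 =6703831 / 23688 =283.01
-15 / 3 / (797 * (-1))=5 / 797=0.01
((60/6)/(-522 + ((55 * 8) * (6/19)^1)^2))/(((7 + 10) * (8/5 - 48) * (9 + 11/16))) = -3610/51818218857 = -0.00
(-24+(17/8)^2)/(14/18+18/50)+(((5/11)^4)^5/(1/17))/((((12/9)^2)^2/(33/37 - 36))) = -6984013621142291206393111275/407826428928077338057719808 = -17.12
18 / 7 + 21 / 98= 39 / 14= 2.79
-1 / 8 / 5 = -1 / 40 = -0.02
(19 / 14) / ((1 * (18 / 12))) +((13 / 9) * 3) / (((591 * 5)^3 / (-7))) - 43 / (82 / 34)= -376003266852617 / 22216498266375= -16.92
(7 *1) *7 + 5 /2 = 103 /2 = 51.50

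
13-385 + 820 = 448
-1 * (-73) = 73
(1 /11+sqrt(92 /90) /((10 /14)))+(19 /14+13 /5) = 7 * sqrt(230) /75+3117 /770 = 5.46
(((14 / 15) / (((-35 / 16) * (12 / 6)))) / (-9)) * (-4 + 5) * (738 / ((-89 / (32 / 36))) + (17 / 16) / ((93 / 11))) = -0.17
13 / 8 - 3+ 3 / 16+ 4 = 45 / 16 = 2.81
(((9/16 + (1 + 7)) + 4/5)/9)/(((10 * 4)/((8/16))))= 749/57600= 0.01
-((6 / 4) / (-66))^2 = -1 / 1936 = -0.00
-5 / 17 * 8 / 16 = -5 / 34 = -0.15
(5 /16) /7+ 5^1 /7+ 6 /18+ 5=2047 /336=6.09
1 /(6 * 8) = 1 /48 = 0.02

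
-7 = -7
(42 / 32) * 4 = 21 / 4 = 5.25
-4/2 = -2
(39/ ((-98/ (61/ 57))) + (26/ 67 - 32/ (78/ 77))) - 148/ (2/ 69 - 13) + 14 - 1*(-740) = 3195283989797/ 4354538370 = 733.78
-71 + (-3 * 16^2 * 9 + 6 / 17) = -118705 / 17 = -6982.65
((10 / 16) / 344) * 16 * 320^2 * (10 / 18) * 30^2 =64000000 / 43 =1488372.09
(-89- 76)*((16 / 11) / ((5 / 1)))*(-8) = 384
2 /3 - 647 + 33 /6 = -3845 /6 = -640.83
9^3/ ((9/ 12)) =972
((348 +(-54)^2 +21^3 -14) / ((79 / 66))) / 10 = 412863 / 395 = 1045.22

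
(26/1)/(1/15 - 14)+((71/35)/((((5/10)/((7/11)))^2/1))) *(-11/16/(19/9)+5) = 620437/45980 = 13.49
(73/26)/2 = 73/52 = 1.40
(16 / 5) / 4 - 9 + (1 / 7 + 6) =-72 / 35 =-2.06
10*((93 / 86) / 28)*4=465 / 301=1.54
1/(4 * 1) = 1/4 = 0.25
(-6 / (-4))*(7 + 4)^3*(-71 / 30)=-94501 / 20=-4725.05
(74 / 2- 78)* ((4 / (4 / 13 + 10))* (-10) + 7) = -8569 / 67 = -127.90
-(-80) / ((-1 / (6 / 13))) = -480 / 13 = -36.92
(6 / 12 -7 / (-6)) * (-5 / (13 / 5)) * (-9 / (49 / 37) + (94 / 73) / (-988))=1501368625 / 68914482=21.79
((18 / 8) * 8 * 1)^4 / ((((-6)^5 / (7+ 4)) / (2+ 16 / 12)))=-495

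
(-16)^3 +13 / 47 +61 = -189632 / 47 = -4034.72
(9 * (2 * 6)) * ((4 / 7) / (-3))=-144 / 7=-20.57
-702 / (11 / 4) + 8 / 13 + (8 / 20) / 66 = -49657 / 195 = -254.65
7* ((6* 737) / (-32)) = -15477 / 16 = -967.31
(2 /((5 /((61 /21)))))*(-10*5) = -1220 /21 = -58.10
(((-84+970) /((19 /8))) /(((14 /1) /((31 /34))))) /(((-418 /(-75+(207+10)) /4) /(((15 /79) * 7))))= -234010320 /5333053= -43.88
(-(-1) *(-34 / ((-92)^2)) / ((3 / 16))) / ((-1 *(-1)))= -34 / 1587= -0.02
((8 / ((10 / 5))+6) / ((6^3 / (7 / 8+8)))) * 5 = 1775 / 864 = 2.05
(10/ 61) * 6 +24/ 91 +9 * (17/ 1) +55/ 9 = 8011348/ 49959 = 160.36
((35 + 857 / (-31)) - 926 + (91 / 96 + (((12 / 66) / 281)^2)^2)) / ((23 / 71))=-769589063822562501467 / 271662033430635936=-2832.89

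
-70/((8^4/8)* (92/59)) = -2065/23552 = -0.09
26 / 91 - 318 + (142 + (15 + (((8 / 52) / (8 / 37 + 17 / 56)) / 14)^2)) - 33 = -265813356044 / 1372196007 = -193.71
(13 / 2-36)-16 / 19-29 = -2255 / 38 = -59.34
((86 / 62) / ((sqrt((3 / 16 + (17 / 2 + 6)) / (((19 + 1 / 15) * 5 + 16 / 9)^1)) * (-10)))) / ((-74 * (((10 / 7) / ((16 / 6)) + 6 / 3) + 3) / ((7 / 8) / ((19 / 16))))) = 16856 * sqrt(205390) / 11907150375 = 0.00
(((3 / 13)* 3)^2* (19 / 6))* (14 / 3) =1197 / 169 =7.08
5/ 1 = 5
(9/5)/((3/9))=27/5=5.40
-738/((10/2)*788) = -0.19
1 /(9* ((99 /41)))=41 /891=0.05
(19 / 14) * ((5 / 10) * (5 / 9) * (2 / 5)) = 19 / 126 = 0.15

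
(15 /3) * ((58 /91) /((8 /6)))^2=37845 /33124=1.14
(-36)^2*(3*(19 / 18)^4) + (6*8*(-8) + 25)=4467.70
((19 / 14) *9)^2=29241 / 196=149.19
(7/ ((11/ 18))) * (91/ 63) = 182/ 11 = 16.55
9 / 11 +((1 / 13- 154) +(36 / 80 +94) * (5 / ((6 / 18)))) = 1263.65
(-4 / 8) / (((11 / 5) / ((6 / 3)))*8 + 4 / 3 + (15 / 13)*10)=-195 / 8452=-0.02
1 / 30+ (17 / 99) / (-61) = 0.03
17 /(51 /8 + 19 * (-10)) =-136 /1469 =-0.09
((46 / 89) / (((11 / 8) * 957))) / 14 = 184 / 6558321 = 0.00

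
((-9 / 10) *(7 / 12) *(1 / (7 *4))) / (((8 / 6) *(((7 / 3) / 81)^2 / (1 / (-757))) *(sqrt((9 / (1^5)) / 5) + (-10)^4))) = 332150625 / 148371997329304 - 1594323 *sqrt(5) / 11869759786344320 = 0.00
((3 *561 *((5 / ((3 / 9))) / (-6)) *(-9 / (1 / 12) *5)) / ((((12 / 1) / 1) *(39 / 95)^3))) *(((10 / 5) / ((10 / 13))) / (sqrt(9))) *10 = 4008228125 / 169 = 23717326.18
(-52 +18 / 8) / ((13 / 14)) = -1393 / 26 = -53.58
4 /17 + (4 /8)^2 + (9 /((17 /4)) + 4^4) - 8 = 17041 /68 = 250.60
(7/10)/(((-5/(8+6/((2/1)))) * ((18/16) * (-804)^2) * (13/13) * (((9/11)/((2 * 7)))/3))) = -5929/54541350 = -0.00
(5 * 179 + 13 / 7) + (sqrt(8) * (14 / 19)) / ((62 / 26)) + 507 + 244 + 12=1660.73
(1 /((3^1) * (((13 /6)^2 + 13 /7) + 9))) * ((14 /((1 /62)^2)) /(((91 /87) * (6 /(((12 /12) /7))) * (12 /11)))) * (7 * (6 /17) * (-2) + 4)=-19619776 /866099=-22.65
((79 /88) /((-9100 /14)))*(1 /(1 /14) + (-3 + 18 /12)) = -79 /4576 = -0.02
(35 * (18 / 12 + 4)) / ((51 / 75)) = 283.09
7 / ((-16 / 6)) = -21 / 8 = -2.62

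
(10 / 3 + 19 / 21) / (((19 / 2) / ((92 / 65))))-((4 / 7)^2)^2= 4668488 / 8895705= 0.52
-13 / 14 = -0.93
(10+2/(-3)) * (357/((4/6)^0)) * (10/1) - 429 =32891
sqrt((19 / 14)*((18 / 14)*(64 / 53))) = 12*sqrt(2014) / 371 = 1.45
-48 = -48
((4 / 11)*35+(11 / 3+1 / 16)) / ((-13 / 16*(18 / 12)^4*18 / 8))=-556096 / 312741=-1.78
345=345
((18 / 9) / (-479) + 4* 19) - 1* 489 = -197829 / 479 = -413.00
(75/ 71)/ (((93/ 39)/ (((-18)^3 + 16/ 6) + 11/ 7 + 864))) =-33877675/ 15407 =-2198.85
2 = 2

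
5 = 5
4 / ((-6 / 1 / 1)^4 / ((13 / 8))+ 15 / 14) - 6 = -871354 / 145347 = -5.99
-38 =-38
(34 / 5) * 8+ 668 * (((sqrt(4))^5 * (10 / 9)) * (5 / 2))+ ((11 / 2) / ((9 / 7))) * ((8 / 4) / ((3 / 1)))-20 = 8021029 / 135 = 59415.03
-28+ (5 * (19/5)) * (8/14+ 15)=267.86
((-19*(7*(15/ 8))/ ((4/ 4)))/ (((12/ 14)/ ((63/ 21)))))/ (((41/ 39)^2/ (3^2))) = -191166885/ 26896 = -7107.63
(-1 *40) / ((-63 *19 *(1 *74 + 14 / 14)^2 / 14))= 16 / 192375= 0.00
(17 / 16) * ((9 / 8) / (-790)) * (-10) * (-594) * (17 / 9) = -85833 / 5056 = -16.98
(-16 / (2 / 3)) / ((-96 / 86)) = 43 / 2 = 21.50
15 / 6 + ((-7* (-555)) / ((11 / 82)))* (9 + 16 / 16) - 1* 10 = 6371235 / 22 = 289601.59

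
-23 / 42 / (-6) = 23 / 252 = 0.09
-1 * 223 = -223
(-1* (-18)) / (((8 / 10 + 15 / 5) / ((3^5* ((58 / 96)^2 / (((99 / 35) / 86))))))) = 170870175 / 13376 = 12774.39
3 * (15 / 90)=1 / 2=0.50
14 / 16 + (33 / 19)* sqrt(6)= 7 / 8 + 33* sqrt(6) / 19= 5.13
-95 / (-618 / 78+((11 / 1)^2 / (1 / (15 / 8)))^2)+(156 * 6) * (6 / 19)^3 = 8656297157248 / 293690946047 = 29.47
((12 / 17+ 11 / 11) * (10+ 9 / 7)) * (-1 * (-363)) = 831633 / 119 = 6988.51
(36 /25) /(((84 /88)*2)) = 132 /175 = 0.75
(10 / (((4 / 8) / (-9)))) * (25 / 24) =-375 / 2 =-187.50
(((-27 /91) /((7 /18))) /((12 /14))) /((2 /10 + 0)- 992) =45 /50141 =0.00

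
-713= -713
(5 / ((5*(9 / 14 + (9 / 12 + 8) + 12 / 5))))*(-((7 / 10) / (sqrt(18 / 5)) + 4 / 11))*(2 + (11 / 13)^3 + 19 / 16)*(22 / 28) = -10267411*sqrt(10) / 348215712 -666715 / 7254494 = -0.19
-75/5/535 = -3/107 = -0.03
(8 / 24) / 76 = 1 / 228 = 0.00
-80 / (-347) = 80 / 347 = 0.23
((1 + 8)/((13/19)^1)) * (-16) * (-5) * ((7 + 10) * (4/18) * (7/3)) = 361760/39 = 9275.90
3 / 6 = 1 / 2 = 0.50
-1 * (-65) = 65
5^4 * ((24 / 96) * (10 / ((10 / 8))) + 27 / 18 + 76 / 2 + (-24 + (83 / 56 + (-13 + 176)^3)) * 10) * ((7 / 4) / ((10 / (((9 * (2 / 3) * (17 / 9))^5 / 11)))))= 71738512573565375 / 891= 80514604459669.33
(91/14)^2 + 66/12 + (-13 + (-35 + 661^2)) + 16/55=96122629/220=436921.04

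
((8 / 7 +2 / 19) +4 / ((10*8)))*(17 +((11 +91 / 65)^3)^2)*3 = 588396392024031 / 41562500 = 14156905.67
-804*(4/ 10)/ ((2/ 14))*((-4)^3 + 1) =709128/ 5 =141825.60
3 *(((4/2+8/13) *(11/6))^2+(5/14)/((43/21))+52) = 9832061/43602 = 225.50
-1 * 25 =-25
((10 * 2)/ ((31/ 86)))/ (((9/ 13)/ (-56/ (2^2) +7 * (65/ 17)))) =156520/ 153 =1023.01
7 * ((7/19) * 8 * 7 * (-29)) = -79576/19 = -4188.21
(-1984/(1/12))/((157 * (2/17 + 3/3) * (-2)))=202368/2983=67.84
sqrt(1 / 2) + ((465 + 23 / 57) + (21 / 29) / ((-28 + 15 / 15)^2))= sqrt(2) / 2 + 62314405 / 133893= 466.11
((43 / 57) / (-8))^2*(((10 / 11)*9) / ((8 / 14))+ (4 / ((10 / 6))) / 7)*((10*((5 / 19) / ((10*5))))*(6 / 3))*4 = 6957787 / 126754320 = 0.05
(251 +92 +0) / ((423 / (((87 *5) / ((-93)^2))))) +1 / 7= 1567654 / 8536563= 0.18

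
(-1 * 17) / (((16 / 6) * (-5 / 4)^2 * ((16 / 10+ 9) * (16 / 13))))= -663 / 2120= -0.31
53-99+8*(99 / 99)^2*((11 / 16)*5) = -37 / 2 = -18.50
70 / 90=7 / 9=0.78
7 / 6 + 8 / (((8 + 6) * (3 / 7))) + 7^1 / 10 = 16 / 5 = 3.20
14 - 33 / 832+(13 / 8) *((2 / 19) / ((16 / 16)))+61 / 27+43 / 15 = 41096651 / 2134080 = 19.26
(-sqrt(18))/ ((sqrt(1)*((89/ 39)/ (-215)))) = 25155*sqrt(2)/ 89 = 399.71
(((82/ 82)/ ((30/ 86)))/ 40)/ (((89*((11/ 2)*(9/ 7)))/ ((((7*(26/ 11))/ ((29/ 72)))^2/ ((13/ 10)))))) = 73627008/ 498120095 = 0.15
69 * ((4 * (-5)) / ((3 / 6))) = -2760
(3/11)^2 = 9/121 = 0.07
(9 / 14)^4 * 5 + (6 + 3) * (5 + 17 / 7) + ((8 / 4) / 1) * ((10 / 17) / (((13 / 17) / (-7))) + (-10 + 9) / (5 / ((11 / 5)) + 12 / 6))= 1325562223 / 23472176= 56.47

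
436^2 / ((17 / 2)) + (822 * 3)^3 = 254934602024 / 17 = 14996153060.24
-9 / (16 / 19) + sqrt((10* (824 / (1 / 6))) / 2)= -171 / 16 + 4* sqrt(1545)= 146.54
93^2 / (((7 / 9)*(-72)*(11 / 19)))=-164331 / 616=-266.77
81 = 81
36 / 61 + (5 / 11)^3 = 55541 / 81191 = 0.68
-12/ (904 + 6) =-6/ 455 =-0.01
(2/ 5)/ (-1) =-0.40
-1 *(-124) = 124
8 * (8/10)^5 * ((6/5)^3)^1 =1769472/390625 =4.53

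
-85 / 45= -17 / 9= -1.89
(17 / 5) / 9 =0.38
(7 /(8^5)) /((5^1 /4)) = 7 /40960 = 0.00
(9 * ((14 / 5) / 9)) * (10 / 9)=28 / 9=3.11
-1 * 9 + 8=-1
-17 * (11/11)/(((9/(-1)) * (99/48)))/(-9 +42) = 272/9801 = 0.03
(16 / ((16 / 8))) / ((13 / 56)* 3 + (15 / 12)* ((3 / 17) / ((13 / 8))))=99008 / 10299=9.61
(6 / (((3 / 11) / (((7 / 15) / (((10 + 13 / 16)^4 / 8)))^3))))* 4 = 4349972836881633640448 / 2425643736370176578570225733375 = 0.00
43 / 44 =0.98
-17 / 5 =-3.40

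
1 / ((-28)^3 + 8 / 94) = -47 / 1031740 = -0.00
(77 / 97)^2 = 5929 / 9409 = 0.63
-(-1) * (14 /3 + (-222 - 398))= -1846 /3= -615.33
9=9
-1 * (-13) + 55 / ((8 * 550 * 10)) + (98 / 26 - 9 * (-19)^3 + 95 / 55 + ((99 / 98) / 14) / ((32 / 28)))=86535834633 / 1401400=61749.56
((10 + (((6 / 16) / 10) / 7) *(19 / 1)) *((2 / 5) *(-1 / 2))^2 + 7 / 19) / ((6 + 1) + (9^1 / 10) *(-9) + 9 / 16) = -205483 / 142975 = -1.44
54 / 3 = 18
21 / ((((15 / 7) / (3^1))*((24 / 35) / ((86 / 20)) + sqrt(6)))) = -353976 / 451085 + 4439449*sqrt(6) / 902170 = 11.27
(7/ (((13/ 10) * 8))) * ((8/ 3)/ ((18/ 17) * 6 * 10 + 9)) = 1190/ 48087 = 0.02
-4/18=-2/9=-0.22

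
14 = 14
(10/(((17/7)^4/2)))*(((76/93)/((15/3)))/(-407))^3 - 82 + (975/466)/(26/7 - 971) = -82.00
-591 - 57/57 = -592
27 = 27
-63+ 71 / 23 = -1378 / 23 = -59.91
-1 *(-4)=4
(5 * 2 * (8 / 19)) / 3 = 80 / 57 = 1.40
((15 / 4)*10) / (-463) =-0.08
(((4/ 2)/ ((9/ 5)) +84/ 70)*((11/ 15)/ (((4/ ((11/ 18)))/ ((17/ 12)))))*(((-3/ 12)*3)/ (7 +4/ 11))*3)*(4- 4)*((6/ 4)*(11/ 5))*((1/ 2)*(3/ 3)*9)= 0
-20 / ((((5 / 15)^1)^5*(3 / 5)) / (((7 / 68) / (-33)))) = 4725 / 187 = 25.27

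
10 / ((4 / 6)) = 15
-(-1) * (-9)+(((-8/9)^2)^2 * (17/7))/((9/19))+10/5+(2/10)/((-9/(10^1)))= -1662247/413343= -4.02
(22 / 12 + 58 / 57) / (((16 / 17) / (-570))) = -27625 / 16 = -1726.56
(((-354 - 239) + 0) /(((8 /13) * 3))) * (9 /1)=-2890.88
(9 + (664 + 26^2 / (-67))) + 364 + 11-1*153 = 59289 / 67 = 884.91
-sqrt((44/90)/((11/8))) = -4 * sqrt(5)/15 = -0.60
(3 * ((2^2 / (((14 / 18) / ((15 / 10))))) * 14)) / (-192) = -27 / 16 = -1.69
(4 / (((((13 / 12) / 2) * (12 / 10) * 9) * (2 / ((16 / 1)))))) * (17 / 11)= 10880 / 1287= 8.45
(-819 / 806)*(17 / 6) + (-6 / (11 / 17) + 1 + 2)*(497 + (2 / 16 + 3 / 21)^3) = -16988546751 / 5444096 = -3120.55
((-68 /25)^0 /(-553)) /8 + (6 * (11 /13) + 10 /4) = 435751 /57512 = 7.58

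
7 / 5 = 1.40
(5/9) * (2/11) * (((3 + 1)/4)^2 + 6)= 70/99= 0.71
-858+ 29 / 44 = -37723 / 44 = -857.34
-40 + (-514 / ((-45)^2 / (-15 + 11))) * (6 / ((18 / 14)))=-214216 / 6075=-35.26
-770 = -770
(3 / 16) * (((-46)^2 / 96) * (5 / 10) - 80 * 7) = -26351 / 256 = -102.93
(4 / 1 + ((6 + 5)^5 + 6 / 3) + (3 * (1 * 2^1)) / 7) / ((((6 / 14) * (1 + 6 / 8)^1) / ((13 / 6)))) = 29312530 / 63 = 465278.25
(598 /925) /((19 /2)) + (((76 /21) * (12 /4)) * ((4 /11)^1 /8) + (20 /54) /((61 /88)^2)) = 181146708914 /135959479425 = 1.33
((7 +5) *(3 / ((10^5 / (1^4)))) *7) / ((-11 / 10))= -0.00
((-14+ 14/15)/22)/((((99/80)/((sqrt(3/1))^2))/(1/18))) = -0.08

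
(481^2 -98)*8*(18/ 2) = 16650936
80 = 80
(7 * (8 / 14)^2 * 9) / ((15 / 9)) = 432 / 35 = 12.34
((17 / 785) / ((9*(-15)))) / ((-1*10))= 17 / 1059750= 0.00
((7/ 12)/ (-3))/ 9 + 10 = 3233/ 324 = 9.98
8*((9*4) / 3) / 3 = 32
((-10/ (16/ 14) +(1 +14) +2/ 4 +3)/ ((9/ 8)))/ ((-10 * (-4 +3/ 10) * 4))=13/ 222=0.06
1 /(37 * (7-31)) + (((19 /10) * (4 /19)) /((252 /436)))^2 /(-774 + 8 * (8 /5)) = -19621897 /11178450360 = -0.00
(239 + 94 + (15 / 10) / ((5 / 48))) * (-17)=-29529 / 5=-5905.80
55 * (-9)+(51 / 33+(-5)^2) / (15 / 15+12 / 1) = -70493 / 143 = -492.96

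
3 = 3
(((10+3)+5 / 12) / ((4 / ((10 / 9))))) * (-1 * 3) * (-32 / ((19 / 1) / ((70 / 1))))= 225400 / 171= 1318.13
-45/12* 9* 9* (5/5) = -1215/4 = -303.75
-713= -713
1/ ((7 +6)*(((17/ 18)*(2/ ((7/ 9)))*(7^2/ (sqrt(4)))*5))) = 2/ 7735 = 0.00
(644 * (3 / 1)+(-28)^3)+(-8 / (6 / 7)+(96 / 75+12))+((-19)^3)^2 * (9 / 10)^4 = 925403594123 / 30000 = 30846786.47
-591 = -591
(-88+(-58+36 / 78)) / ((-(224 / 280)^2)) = 227.40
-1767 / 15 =-589 / 5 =-117.80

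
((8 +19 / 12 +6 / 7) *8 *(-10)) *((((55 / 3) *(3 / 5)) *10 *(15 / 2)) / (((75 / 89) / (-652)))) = 11195922320 / 21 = 533139158.10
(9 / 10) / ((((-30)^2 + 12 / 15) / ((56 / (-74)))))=-63 / 83324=-0.00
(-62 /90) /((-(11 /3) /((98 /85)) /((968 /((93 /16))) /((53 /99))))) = 1517824 /22525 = 67.38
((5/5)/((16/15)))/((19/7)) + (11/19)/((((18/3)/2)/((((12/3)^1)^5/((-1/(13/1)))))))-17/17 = -2343509/912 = -2569.64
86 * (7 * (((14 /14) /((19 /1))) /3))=602 /57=10.56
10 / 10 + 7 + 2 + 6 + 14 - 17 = 13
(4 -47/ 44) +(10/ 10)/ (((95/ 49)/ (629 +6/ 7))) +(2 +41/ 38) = 1383097/ 4180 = 330.88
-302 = -302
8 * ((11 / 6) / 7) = 44 / 21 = 2.10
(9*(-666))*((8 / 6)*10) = -79920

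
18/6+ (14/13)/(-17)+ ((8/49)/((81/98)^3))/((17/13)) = 3.16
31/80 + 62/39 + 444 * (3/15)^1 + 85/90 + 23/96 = 344303/3744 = 91.96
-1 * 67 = -67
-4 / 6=-2 / 3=-0.67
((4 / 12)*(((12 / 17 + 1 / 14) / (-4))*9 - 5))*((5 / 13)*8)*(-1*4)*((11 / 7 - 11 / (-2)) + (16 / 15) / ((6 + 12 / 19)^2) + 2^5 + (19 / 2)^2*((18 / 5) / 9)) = 115053117500 / 55260387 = 2082.02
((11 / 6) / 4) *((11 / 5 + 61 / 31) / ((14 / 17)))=60401 / 26040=2.32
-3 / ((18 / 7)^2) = -49 / 108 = -0.45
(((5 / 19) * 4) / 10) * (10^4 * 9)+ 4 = 180076 / 19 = 9477.68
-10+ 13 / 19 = -177 / 19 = -9.32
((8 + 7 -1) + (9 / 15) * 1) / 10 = 73 / 50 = 1.46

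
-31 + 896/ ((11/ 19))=16683/ 11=1516.64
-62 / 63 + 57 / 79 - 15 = -75962 / 4977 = -15.26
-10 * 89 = -890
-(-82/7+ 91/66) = 4775/462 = 10.34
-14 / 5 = -2.80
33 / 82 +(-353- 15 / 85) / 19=-25351 / 1394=-18.19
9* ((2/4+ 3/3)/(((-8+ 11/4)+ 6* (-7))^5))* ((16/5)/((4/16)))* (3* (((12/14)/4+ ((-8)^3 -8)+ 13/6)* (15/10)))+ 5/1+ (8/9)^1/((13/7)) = 1484817300755/270935176239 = 5.48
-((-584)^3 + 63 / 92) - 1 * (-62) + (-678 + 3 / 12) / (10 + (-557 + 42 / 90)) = 150222304164277 / 754216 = 199176766.56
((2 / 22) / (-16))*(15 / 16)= -0.01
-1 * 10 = -10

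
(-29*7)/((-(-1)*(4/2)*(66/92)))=-4669/33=-141.48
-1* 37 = -37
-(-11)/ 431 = 11/ 431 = 0.03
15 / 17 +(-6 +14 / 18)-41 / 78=-19355 / 3978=-4.87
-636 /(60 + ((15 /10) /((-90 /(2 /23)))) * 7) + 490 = 374410 /781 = 479.40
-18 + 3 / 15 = -89 / 5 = -17.80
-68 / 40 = -17 / 10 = -1.70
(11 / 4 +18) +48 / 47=21.77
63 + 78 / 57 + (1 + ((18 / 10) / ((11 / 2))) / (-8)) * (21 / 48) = 4333023 / 66880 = 64.79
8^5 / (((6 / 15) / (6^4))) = 106168320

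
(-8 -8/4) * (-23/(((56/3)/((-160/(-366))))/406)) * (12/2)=800400/61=13121.31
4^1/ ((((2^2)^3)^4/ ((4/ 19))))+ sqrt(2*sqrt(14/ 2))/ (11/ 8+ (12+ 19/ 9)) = 1/ 19922944+ 72*sqrt(2)*7^(1/ 4)/ 1115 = 0.15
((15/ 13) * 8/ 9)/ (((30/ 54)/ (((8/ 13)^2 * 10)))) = 15360/ 2197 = 6.99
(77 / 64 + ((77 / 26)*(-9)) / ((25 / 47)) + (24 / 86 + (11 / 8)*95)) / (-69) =-73338979 / 61713600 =-1.19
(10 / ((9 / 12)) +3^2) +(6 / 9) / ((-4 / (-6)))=70 / 3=23.33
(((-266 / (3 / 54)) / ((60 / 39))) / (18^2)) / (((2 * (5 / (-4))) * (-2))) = -1729 / 900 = -1.92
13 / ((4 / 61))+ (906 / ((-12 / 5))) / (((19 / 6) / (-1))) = 24127 / 76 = 317.46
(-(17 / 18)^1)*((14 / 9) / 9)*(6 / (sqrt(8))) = -0.35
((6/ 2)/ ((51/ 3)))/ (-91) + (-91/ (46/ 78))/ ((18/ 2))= -1830308/ 106743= -17.15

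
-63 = -63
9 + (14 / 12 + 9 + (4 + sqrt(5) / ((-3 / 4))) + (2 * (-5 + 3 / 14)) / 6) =151 / 7 - 4 * sqrt(5) / 3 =18.59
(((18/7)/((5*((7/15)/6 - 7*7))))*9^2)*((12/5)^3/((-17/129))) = 89.32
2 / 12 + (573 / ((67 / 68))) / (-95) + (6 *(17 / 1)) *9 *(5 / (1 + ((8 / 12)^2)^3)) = 127607597633 / 30284670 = 4213.60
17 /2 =8.50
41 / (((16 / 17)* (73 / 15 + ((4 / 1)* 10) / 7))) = 73185 / 17776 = 4.12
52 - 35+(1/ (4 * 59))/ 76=304913/ 17936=17.00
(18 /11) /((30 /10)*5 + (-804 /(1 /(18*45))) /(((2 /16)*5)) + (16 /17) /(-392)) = -14994 /9547561969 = -0.00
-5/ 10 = -1/ 2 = -0.50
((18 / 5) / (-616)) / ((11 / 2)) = -9 / 8470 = -0.00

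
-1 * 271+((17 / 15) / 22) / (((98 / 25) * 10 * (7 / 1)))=-271.00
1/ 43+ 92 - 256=-7051/ 43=-163.98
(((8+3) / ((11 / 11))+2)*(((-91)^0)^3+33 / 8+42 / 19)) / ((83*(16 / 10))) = 72475 / 100928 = 0.72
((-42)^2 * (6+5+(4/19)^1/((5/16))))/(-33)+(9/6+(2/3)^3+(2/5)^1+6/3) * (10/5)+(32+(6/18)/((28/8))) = -115248839/197505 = -583.52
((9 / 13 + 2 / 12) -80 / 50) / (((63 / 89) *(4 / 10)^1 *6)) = -25721 / 58968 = -0.44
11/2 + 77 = 165/2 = 82.50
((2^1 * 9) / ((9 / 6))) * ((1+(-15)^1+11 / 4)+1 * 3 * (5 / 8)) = -225 / 2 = -112.50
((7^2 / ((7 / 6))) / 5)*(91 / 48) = 637 / 40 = 15.92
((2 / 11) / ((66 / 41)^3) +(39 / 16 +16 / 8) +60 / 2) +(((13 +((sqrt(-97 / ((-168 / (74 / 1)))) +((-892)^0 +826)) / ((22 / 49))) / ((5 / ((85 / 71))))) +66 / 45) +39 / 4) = 119 * sqrt(75369) / 9372 +1122063669623 / 2245343760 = 503.21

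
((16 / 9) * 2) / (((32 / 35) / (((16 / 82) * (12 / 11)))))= 1120 / 1353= 0.83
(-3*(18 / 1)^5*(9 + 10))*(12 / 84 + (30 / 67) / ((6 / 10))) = -44913141792 / 469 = -95763628.55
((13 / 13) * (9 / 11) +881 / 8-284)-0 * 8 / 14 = -15229 / 88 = -173.06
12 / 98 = 6 / 49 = 0.12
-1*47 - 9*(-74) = 619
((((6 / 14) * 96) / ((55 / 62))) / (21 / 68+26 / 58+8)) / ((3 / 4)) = 46949376 / 6648565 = 7.06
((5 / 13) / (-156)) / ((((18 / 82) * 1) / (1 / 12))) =-0.00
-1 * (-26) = 26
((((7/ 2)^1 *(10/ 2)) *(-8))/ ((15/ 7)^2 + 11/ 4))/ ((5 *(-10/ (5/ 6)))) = 1372/ 4317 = 0.32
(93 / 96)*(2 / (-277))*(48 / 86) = -93 / 23822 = -0.00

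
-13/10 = -1.30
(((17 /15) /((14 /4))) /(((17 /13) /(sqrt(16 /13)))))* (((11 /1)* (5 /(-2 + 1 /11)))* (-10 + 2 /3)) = 3872* sqrt(13) /189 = 73.87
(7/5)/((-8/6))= -21/20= -1.05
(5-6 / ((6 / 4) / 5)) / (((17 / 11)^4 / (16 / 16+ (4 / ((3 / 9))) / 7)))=-4172685 / 584647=-7.14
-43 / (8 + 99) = -43 / 107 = -0.40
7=7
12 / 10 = 6 / 5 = 1.20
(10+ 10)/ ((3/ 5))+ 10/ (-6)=95/ 3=31.67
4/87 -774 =-67334/87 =-773.95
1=1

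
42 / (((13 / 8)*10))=168 / 65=2.58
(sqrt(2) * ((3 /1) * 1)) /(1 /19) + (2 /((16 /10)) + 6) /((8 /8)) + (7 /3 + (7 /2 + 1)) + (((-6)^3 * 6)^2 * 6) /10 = 57 * sqrt(2) + 60467021 /60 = 1007864.29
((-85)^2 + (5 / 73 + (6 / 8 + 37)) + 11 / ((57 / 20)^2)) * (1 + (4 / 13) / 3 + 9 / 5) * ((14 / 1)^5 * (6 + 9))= 524463591961879472 / 3083301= 170098083827.00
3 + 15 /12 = 4.25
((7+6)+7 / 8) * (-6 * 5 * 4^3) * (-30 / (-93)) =-266400 / 31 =-8593.55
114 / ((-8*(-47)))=57 / 188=0.30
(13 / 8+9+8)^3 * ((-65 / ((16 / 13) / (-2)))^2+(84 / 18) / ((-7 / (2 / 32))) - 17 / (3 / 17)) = 2341554855293 / 32768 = 71458583.23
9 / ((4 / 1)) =9 / 4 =2.25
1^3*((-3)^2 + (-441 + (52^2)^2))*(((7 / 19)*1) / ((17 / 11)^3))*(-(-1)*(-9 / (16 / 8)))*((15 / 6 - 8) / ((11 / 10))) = 1532661779880 / 93347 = 16418972.01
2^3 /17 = 8 /17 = 0.47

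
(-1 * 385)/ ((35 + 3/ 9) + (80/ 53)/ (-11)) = -10.94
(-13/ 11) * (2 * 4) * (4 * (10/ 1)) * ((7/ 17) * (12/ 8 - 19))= 509600/ 187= 2725.13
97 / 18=5.39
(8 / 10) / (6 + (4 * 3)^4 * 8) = 2 / 414735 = 0.00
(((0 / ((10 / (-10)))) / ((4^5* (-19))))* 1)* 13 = 0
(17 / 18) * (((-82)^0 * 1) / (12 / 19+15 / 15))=323 / 558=0.58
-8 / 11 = -0.73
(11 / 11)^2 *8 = 8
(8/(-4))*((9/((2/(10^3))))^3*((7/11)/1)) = -1275750000000/11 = -115977272727.27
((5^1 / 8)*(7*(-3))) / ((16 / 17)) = -1785 / 128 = -13.95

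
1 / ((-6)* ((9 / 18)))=-1 / 3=-0.33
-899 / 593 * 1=-899 / 593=-1.52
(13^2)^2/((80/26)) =371293/40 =9282.32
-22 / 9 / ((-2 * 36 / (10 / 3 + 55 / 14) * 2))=3355 / 27216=0.12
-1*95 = -95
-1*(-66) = 66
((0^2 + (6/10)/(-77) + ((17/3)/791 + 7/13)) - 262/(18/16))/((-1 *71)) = 1182686623/361396035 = 3.27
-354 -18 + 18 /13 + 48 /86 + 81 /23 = -366.54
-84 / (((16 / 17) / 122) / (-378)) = 4115853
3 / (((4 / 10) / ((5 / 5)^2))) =15 / 2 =7.50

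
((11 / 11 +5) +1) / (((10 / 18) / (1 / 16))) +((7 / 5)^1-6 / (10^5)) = 27343 / 12500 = 2.19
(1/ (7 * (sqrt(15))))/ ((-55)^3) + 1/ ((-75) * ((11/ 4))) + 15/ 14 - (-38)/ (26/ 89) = 19691197/ 150150 - sqrt(15)/ 17469375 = 131.14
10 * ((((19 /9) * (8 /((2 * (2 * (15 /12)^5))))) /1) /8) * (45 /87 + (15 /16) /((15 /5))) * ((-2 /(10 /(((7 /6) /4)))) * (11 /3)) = -450604 /1468125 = -0.31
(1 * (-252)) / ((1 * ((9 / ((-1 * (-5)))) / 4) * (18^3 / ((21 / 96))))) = -245 / 11664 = -0.02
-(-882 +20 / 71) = 62602 / 71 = 881.72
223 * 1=223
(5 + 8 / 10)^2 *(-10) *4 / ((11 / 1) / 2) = -13456 / 55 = -244.65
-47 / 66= -0.71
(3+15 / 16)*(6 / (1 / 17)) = 3213 / 8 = 401.62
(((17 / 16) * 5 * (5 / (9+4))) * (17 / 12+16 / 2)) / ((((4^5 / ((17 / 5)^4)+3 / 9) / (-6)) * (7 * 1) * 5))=-2406657615 / 5834253152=-0.41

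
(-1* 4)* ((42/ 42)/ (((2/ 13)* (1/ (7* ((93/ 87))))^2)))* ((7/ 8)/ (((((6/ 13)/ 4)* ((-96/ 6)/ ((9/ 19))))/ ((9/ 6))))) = 501356583/ 1022656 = 490.25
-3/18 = -1/6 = -0.17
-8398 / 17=-494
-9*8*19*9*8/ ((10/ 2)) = -98496/ 5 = -19699.20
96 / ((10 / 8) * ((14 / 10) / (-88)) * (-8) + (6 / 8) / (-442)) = 1867008 / 3061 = 609.93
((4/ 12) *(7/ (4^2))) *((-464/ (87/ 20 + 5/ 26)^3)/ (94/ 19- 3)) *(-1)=67790632000/ 182840614251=0.37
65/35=13/7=1.86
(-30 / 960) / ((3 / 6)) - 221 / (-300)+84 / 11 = 109699 / 13200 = 8.31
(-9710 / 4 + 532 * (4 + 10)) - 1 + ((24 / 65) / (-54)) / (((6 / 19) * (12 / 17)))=26427506 / 5265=5019.47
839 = 839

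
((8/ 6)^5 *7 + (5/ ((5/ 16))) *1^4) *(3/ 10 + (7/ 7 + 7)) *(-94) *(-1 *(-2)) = -86258912/ 1215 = -70994.99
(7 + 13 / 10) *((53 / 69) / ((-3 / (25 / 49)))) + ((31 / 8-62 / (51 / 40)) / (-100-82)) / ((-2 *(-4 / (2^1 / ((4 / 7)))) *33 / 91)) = -382427069 / 485565696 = -0.79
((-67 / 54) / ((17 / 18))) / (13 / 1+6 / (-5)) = -335 / 3009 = -0.11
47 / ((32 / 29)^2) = 38.60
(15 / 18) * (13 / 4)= 65 / 24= 2.71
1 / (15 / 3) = 1 / 5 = 0.20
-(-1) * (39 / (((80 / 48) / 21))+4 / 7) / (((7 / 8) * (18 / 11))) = 757636 / 2205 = 343.60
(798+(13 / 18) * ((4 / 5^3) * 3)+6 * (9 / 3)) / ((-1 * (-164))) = 153013 / 30750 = 4.98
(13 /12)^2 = 169 /144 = 1.17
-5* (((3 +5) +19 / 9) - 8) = -10.56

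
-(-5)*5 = 25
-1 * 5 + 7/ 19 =-88/ 19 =-4.63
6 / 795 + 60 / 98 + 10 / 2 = 5.62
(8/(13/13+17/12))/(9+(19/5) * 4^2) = 480/10121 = 0.05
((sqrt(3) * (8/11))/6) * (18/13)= 0.29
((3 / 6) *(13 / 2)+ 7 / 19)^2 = 75625 / 5776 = 13.09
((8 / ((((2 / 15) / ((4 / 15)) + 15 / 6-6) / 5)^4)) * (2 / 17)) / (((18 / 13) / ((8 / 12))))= 3.50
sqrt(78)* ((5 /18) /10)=sqrt(78) /36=0.25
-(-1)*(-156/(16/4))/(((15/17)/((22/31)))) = -4862/155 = -31.37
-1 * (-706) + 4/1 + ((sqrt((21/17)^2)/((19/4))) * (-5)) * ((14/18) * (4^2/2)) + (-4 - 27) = 650111/969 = 670.91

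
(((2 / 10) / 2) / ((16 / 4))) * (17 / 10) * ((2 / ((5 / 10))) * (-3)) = -51 / 100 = -0.51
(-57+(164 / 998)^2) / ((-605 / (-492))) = -6979675836 / 150645605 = -46.33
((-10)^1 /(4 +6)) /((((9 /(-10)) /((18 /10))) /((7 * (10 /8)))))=35 /2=17.50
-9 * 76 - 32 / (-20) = -3412 / 5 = -682.40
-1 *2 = -2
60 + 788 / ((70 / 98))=5816 / 5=1163.20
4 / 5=0.80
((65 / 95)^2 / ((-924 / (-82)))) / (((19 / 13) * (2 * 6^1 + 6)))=90077 / 57039444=0.00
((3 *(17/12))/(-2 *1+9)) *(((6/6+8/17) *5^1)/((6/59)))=7375/168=43.90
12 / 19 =0.63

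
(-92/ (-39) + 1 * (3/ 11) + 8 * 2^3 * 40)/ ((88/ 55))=5496845/ 3432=1601.64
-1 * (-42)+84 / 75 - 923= -21997 / 25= -879.88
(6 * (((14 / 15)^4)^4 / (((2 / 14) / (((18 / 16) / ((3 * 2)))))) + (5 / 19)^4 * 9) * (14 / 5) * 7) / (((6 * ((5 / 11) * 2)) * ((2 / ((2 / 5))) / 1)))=73569580433367310437184193 / 35666731055202484130859375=2.06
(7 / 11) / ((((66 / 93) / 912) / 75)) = 61333.88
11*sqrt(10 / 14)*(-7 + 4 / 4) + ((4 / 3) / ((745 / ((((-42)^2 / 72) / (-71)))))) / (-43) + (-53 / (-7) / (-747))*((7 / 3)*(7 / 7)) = -66*sqrt(35) / 7-120474499 / 5097120885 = -55.80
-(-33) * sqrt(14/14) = 33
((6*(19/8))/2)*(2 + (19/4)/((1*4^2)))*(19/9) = 17689/512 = 34.55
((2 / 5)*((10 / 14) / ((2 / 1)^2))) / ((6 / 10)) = 5 / 42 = 0.12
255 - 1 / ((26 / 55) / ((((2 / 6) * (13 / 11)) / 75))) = 22949 / 90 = 254.99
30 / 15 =2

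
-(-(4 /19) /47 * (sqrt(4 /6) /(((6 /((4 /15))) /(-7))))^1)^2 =-6272 /4844502675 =-0.00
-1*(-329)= 329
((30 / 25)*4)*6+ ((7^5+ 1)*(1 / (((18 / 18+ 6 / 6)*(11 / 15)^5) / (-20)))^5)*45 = -8681351659490341177145196399314861494896 / 49248663379038055473559205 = -176275883726530.26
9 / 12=3 / 4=0.75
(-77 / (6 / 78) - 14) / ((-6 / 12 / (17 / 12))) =17255 / 6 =2875.83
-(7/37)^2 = -49/1369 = -0.04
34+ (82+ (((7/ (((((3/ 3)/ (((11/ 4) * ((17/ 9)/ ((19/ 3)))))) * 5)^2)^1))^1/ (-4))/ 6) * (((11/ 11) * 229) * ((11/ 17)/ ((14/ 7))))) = 7199901719/ 62380800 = 115.42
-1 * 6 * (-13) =78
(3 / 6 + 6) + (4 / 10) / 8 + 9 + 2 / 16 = 627 / 40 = 15.68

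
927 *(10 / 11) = 842.73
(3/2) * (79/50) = 2.37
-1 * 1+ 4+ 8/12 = 11/3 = 3.67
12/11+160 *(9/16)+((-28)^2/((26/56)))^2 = 5300962682/1859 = 2851513.01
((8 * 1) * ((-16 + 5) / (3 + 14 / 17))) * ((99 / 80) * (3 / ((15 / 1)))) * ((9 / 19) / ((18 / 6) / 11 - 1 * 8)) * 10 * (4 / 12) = 35937 / 30875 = 1.16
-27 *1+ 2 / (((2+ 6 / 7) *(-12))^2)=-777551 / 28800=-27.00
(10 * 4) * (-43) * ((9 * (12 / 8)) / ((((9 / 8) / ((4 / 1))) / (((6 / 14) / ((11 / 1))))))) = -247680 / 77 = -3216.62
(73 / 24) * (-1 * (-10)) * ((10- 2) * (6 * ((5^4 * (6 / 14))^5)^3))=3827377826706442423538357000000000000000.00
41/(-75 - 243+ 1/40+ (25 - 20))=-1640/12519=-0.13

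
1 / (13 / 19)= 19 / 13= 1.46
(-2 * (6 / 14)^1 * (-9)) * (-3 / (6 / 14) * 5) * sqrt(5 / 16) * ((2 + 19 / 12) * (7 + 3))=-5408.49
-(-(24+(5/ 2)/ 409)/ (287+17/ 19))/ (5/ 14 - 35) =-2611721/ 1085056550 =-0.00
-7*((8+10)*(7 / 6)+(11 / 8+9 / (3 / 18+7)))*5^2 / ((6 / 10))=-7112875 / 1032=-6892.32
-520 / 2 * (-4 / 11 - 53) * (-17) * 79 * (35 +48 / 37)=-275272910380 / 407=-676346217.15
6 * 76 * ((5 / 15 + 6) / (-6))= -1444 / 3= -481.33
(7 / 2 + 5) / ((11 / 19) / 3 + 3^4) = 0.10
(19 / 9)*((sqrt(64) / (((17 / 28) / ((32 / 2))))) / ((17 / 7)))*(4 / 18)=953344 / 23409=40.73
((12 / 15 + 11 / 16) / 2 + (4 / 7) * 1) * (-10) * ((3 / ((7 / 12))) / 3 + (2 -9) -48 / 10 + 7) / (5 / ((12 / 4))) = 119313 / 4900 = 24.35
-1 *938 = -938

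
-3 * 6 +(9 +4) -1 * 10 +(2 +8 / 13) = -161 / 13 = -12.38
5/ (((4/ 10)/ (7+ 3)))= 125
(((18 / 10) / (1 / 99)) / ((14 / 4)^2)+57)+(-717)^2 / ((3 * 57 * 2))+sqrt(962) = sqrt(962)+14660747 / 9310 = 1605.75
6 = 6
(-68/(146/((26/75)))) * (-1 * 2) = 1768/5475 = 0.32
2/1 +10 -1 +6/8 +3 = 59/4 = 14.75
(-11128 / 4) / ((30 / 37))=-51467 / 15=-3431.13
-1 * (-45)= 45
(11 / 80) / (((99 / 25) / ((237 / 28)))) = 395 / 1344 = 0.29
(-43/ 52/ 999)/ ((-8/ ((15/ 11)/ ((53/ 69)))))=4945/ 26920608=0.00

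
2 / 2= 1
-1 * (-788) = 788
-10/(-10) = 1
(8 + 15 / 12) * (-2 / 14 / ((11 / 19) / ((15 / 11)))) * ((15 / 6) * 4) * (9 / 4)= -70.03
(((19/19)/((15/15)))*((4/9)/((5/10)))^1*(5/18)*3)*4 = 80/27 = 2.96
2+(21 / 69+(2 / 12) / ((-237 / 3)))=25099 / 10902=2.30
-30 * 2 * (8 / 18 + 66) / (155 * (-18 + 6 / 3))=299 / 186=1.61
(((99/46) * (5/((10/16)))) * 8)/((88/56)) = 2016/23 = 87.65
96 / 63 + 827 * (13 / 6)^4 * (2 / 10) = 165408749 / 45360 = 3646.58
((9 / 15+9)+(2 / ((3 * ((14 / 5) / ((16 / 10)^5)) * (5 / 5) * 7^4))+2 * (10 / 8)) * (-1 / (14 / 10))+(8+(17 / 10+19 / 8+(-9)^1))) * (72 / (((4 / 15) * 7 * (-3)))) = -11529235743 / 82354300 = -140.00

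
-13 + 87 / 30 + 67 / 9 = -2.66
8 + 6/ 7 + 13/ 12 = 835/ 84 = 9.94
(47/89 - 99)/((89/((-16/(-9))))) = -140224/71289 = -1.97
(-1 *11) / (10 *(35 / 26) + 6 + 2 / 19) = -0.56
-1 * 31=-31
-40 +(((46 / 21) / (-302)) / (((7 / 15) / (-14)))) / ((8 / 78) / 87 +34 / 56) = -345948160 / 8726743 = -39.64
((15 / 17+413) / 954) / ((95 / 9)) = 3518 / 85595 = 0.04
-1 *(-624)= 624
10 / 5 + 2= 4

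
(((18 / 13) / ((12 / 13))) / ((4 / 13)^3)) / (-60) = -2197 / 2560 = -0.86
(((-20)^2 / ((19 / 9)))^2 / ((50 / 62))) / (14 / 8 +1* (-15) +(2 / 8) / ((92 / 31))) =-394260480 / 116603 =-3381.22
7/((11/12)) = 84/11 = 7.64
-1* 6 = -6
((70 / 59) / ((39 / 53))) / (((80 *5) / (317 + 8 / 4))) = 118349 / 92040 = 1.29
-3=-3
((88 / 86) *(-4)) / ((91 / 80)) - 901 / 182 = -66903 / 7826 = -8.55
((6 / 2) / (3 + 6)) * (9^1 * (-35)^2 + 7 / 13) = 143332 / 39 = 3675.18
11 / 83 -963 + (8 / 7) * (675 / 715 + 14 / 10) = -398876726 / 415415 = -960.19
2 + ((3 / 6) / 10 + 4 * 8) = 681 / 20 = 34.05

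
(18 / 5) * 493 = 8874 / 5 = 1774.80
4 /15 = 0.27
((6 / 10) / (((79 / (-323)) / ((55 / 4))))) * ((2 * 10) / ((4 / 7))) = -373065 / 316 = -1180.59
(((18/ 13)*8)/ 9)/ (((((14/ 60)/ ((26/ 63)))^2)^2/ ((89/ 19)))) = 500564480000/ 8872028739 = 56.42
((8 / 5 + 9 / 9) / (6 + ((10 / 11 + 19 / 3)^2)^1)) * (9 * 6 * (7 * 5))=84.07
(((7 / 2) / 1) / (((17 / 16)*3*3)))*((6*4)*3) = 448 / 17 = 26.35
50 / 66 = 25 / 33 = 0.76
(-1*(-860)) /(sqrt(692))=430*sqrt(173) /173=32.69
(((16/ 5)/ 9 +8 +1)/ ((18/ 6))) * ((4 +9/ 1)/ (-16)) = -5473/ 2160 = -2.53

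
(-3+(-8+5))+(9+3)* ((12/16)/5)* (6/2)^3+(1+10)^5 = 805468/5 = 161093.60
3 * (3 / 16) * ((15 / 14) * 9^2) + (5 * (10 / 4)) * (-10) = -17065 / 224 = -76.18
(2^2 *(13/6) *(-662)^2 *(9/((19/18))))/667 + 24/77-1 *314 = 47071578710/975821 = 48237.92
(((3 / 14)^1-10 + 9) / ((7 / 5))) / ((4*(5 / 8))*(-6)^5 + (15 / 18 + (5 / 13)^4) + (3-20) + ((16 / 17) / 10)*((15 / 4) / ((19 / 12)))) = 1522158495 / 52768539677441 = 0.00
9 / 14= 0.64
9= 9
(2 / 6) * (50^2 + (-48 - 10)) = 814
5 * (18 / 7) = 90 / 7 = 12.86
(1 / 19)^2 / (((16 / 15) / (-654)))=-4905 / 2888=-1.70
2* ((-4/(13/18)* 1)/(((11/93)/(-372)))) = 4981824/143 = 34837.93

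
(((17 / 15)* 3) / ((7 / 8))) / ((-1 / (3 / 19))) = -408 / 665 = -0.61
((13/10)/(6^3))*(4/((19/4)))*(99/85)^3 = 0.01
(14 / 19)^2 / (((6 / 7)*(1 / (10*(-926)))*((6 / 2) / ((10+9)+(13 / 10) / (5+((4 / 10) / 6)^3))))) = -516179274835 / 13707531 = -37656.62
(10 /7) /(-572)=-5 /2002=-0.00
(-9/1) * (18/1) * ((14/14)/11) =-162/11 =-14.73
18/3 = 6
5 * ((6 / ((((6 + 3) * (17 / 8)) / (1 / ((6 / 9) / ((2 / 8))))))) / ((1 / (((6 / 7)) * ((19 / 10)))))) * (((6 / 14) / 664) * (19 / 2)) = 3249 / 553112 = 0.01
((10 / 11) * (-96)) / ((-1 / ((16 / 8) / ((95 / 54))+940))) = 1560576 / 19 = 82135.58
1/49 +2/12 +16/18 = 949/882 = 1.08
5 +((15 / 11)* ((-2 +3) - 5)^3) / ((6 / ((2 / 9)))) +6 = 769 / 99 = 7.77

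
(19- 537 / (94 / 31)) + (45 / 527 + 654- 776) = -13871153 / 49538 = -280.01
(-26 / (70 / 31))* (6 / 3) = -23.03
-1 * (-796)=796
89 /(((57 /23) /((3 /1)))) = 2047 /19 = 107.74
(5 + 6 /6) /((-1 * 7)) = -6 /7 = -0.86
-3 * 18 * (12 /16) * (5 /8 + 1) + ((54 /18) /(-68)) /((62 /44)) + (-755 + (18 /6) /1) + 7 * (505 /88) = -72130759 /92752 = -777.67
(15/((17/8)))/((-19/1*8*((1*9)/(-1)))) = 5/969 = 0.01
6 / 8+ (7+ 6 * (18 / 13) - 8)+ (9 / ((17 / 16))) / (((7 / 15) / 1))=162181 / 6188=26.21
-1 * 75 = -75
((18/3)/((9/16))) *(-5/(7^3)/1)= -160/1029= -0.16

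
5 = 5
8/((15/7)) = 56/15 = 3.73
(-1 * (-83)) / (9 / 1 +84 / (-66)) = 913 / 85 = 10.74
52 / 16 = 13 / 4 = 3.25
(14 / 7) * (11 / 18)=11 / 9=1.22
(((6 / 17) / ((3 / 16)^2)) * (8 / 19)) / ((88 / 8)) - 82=-869942 / 10659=-81.62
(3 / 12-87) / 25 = -347 / 100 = -3.47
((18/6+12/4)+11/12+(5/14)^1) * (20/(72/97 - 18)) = -296335/35154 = -8.43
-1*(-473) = 473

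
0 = 0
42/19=2.21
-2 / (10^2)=-1 / 50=-0.02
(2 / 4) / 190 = 1 / 380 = 0.00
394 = 394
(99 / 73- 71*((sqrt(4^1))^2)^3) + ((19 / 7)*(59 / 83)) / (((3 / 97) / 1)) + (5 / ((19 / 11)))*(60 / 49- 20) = -76738222714 / 16922787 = -4534.61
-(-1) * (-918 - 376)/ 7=-1294/ 7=-184.86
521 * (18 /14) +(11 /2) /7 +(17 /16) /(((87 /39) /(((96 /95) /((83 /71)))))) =2148253729 /3201310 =671.05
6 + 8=14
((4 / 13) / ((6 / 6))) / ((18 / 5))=10 / 117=0.09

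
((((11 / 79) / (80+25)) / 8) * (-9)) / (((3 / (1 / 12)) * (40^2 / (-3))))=11 / 141568000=0.00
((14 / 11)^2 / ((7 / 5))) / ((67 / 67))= 140 / 121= 1.16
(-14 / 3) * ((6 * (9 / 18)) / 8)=-7 / 4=-1.75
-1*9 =-9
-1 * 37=-37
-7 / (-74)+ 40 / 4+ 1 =821 / 74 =11.09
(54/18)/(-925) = -3/925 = -0.00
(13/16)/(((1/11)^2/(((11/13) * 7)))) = 9317/16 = 582.31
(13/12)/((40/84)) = 91/40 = 2.28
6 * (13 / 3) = 26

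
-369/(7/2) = -738/7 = -105.43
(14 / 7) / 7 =2 / 7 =0.29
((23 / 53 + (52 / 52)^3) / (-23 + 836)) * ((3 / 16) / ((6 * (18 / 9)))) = 19 / 689424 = 0.00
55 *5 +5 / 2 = 555 / 2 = 277.50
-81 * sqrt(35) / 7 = -68.46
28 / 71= 0.39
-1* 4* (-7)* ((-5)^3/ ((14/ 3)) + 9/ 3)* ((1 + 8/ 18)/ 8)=-481/ 4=-120.25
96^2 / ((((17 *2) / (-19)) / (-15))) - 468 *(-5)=1353060 / 17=79591.76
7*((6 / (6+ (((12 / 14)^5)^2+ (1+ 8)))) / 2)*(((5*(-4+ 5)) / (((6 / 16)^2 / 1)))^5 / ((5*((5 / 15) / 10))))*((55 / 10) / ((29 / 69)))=1678606316216306892800000 / 272566362040353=6158523390.97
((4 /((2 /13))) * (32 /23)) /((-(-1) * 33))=832 /759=1.10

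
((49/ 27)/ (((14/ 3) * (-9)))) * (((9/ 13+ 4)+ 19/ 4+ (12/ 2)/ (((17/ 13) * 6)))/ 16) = -63161/ 2291328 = -0.03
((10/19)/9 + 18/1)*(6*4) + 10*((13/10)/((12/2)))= 49655/114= 435.57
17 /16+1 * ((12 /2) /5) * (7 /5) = 1097 /400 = 2.74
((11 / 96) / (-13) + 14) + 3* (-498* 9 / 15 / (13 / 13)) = -882.41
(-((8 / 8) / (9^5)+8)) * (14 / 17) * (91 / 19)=-601828682 / 19072827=-31.55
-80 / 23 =-3.48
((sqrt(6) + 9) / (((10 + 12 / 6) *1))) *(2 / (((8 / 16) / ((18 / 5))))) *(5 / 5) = 6 *sqrt(6) / 5 + 54 / 5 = 13.74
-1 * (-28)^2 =-784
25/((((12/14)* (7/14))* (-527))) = -175/1581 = -0.11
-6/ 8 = -3/ 4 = -0.75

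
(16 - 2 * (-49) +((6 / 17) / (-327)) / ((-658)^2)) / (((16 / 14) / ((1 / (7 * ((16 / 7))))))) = 45730090643 / 7335152384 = 6.23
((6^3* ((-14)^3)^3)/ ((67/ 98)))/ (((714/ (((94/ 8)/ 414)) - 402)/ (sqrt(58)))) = -3425932133535744* sqrt(58)/ 12992305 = -2008198068.40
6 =6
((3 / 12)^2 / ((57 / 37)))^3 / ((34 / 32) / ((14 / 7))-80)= -50653 / 60281062272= -0.00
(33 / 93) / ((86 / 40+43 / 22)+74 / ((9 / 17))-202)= -21780 / 3567263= -0.01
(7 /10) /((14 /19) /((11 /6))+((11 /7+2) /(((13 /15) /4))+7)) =133133 /4542770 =0.03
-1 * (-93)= 93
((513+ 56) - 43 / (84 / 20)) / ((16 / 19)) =111473 / 168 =663.53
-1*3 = -3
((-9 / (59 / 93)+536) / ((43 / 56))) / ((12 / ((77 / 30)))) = 145.35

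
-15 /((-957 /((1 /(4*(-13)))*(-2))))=5 /8294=0.00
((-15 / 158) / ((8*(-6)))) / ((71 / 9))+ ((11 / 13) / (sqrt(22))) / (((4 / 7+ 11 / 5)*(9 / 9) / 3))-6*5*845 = -4550020755 / 179488+ 105*sqrt(22) / 2522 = -25349.80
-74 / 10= -37 / 5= -7.40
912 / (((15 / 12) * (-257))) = -3648 / 1285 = -2.84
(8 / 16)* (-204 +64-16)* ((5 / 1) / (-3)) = 130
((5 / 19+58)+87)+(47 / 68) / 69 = 12950813 / 89148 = 145.27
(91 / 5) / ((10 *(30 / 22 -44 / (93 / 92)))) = -93093 / 2156650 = -0.04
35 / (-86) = -0.41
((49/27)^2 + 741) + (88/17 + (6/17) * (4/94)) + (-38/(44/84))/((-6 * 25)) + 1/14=98939703131/131912550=750.04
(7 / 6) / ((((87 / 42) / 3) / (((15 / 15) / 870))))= 49 / 25230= 0.00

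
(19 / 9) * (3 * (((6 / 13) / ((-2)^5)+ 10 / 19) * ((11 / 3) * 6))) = 22253 / 312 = 71.32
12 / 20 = 3 / 5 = 0.60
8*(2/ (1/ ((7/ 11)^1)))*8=896/ 11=81.45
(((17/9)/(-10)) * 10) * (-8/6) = 68/27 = 2.52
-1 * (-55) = 55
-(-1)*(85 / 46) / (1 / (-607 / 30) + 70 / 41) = 1.11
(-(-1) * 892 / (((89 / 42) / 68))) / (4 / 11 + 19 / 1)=9341024 / 6319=1478.24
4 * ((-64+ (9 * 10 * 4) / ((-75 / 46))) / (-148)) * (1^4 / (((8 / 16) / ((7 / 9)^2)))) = 9.31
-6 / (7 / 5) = -30 / 7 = -4.29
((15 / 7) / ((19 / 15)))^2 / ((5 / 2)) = 20250 / 17689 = 1.14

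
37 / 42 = 0.88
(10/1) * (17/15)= 34/3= 11.33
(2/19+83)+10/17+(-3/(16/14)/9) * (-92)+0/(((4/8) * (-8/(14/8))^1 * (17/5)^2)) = 214201/1938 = 110.53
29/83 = 0.35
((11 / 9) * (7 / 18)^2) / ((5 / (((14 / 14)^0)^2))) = 539 / 14580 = 0.04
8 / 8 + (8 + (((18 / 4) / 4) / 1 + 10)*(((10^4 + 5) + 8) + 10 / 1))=892119 / 8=111514.88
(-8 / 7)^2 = 1.31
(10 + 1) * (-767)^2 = 6471179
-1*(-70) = 70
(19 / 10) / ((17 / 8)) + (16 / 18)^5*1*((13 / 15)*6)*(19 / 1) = 55.72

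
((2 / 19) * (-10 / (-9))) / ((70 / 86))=172 / 1197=0.14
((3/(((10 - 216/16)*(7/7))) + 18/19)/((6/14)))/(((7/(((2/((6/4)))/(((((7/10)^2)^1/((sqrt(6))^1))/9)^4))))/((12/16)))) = 94478400000000/766718533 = 123224.36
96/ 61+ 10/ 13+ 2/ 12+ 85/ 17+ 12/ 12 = 40489/ 4758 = 8.51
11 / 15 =0.73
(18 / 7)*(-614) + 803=-775.86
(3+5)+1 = 9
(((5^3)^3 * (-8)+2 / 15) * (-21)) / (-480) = -820312493 / 1200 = -683593.74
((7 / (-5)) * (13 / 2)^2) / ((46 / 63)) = -74529 / 920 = -81.01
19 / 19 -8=-7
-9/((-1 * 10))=9/10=0.90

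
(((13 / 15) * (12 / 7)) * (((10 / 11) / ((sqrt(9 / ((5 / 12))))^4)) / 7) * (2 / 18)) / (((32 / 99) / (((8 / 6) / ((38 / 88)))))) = 3575 / 8144388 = 0.00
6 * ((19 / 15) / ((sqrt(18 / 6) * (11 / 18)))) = 228 * sqrt(3) / 55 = 7.18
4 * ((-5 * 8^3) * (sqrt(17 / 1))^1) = -10240 * sqrt(17) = -42220.60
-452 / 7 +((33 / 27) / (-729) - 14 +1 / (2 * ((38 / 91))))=-270076295 / 3490452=-77.38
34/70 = 17/35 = 0.49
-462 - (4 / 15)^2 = -103966 / 225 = -462.07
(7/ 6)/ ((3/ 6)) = 7/ 3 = 2.33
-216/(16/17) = -459/2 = -229.50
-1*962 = -962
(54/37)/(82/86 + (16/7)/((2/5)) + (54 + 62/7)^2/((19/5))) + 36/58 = 27962051724/44948968963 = 0.62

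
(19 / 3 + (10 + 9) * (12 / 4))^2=36100 / 9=4011.11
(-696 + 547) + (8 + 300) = 159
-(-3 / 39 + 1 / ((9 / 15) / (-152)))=9883 / 39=253.41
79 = 79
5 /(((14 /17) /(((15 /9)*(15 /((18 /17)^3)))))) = 127.87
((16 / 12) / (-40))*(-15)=1 / 2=0.50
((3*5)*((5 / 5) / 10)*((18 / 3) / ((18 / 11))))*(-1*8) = -44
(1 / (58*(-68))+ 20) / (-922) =-78879 / 3636368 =-0.02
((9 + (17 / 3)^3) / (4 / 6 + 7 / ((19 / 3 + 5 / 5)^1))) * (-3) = -113432 / 321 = -353.37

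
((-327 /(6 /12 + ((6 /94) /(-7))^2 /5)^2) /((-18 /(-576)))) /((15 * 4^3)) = -12770564348290 /292922335729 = -43.60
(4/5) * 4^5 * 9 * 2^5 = 1179648/5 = 235929.60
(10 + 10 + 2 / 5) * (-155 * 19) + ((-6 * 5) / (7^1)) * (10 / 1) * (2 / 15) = -420586 / 7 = -60083.71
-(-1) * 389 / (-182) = -389 / 182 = -2.14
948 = 948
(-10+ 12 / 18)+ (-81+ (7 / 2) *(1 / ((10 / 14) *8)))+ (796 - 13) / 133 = -2675969 / 31920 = -83.83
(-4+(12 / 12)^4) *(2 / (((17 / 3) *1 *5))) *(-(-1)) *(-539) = 114.14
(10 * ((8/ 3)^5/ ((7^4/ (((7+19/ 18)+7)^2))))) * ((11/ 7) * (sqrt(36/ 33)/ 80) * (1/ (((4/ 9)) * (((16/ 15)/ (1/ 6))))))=5875280 * sqrt(33)/ 36756909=0.92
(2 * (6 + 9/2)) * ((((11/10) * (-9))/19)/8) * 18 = -18711/760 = -24.62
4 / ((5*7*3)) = 4 / 105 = 0.04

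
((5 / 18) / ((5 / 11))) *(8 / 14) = 22 / 63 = 0.35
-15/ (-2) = 15/ 2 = 7.50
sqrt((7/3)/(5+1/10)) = 0.68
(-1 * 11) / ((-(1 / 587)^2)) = 3790259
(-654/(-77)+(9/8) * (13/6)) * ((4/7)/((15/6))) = 2.50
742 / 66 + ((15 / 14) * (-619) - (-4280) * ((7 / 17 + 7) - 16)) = -37409.62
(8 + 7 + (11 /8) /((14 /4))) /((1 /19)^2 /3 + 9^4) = 466773 /198955792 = 0.00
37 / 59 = 0.63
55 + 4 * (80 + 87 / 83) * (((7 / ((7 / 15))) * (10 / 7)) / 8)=76640 / 83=923.37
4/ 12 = 1/ 3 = 0.33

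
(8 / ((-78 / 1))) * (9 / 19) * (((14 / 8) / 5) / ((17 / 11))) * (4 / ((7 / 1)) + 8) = -396 / 4199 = -0.09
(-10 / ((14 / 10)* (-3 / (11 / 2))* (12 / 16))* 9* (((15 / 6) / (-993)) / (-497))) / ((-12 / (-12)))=2750 / 3454647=0.00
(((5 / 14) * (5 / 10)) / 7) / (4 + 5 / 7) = 5 / 924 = 0.01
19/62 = 0.31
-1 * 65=-65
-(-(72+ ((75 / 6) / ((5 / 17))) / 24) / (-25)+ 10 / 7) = -36787 / 8400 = -4.38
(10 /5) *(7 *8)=112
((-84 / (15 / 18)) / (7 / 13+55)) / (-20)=819 / 9025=0.09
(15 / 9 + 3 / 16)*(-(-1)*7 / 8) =623 / 384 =1.62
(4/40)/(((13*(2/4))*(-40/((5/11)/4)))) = -1/22880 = -0.00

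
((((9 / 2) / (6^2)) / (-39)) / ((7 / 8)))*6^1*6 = -12 / 91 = -0.13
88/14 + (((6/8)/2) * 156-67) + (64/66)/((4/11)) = 19/42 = 0.45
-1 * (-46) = 46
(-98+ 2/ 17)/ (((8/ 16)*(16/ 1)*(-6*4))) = 26/ 51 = 0.51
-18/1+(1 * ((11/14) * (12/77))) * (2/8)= -1761/98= -17.97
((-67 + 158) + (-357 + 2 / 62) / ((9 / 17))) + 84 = -139297 / 279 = -499.27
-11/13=-0.85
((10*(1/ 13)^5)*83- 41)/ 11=-3.73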